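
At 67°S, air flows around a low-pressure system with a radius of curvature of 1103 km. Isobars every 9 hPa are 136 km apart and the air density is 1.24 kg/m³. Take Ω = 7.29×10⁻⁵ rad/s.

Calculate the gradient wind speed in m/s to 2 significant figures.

Coriolis parameter at 67°S:
f = 2Ω sin φ = 2 × 7.29×10⁻⁵ × sin 67° = 1.34×10⁻⁴ s⁻¹
Pressure gradient: |∂P/∂n| = 900 Pa / 136000 m = 6.62×10⁻³ Pa/m
Geostrophic speed: V_g = |∂P/∂n|/(fρ) = 6.62×10⁻³/(1.34×10⁻⁴ × 1.24) = 39.8 m/s
Around a low, centrifugal force acts outward with Coriolis, so pressure-gradient force balances both:
(1/ρ)|∂P/∂n| = fV + V²/R  →  V² + fR·V − fR·V_g = 0
With fR = 1.34×10⁻⁴ × 1103×10³ m = 148 m/s:
V = [−fR + √((fR)² + 4 fR V_g)]/2 = [−148 + √(148² + 4×148×39.8)]/2 = 32.6 m/s
Subgeostrophic (V < V_g = 39.8 m/s), as expected around a low.

33 m/s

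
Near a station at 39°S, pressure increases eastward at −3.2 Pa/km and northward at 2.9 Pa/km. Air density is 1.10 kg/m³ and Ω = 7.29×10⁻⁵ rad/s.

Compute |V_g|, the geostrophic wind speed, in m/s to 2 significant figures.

43 m/s

Coriolis parameter at 39°S:
f = 2Ω sin φ = 2 × 7.29×10⁻⁵ × sin 39° = 9.18×10⁻⁵ s⁻¹
In the Southern Hemisphere f is negative: f = −9.18×10⁻⁵ s⁻¹.
Component geostrophic relations (x east, y north):
u_g = −(1/(fρ)) ∂P/∂y,  v_g = (1/(fρ)) ∂P/∂x
u_g = −(2.9×10⁻³)/(−9.18×10⁻⁵ × 1.10) = 28.7 m/s;  v_g = (−3.2×10⁻³)/(−9.18×10⁻⁵ × 1.10) = 31.7 m/s
|V_g| = √(u_g² + v_g²) = 42.8 m/s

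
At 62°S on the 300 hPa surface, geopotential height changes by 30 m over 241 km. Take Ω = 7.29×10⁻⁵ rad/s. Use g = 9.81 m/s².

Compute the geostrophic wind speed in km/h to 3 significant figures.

Coriolis parameter at 62°S:
f = 2Ω sin φ = 2 × 7.29×10⁻⁵ × sin 62° = 1.29×10⁻⁴ s⁻¹
Height gradient: |∂Z/∂n| = 30 m / 241000 m = 1.24×10⁻⁴
On a pressure surface, geostrophic balance gives V_g = (g/f)|∂Z/∂n|:
V_g = 9.81 × 1.24×10⁻⁴ / 1.29×10⁻⁴ = 9.49 m/s
Converting: 9.49 m/s × 3.6 = 34.1 km/h

34.1 km/h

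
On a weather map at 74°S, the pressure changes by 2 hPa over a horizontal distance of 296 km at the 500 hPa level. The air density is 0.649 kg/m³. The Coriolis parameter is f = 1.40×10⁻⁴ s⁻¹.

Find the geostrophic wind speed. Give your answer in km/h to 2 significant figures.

Pressure gradient: |∂P/∂n| = 200 Pa / 296000 m = 6.76×10⁻⁴ Pa/m
Geostrophic balance (pressure-gradient force = Coriolis force):
V_g = (1/(fρ)) |∂P/∂n| = 6.76×10⁻⁴ / (1.40×10⁻⁴ × 0.649) = 7.44 m/s
Converting: 7.44 m/s × 3.6 = 27 km/h

27 km/h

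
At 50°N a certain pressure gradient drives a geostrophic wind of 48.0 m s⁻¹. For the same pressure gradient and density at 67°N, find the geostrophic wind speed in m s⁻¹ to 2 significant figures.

40 m s⁻¹

With the same pressure gradient and density, V_g ∝ 1/f ∝ 1/sin φ.
V₂ = V₁ · sin φ₁ / sin φ₂ = 48.0 × sin 50° / sin 67°
V₂ = 48.0 × 0.7660/0.9205 = 40 m s⁻¹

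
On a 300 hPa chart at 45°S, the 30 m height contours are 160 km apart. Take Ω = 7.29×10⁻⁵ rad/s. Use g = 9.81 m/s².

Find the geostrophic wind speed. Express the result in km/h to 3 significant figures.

64.2 km/h

Coriolis parameter at 45°S:
f = 2Ω sin φ = 2 × 7.29×10⁻⁵ × sin 45° = 1.03×10⁻⁴ s⁻¹
Height gradient: |∂Z/∂n| = 30 m / 160000 m = 1.88×10⁻⁴
On a pressure surface, geostrophic balance gives V_g = (g/f)|∂Z/∂n|:
V_g = 9.81 × 1.88×10⁻⁴ / 1.03×10⁻⁴ = 17.8 m/s
Converting: 17.8 m/s × 3.6 = 64.2 km/h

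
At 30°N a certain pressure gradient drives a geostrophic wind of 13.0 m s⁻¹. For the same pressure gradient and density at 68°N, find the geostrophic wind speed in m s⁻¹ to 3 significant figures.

With the same pressure gradient and density, V_g ∝ 1/f ∝ 1/sin φ.
V₂ = V₁ · sin φ₁ / sin φ₂ = 13.0 × sin 30° / sin 68°
V₂ = 13.0 × 0.5000/0.9272 = 7.01 m s⁻¹

7.01 m s⁻¹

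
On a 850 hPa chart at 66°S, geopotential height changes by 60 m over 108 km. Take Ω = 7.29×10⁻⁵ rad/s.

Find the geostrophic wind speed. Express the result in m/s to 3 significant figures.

40.9 m/s

Coriolis parameter at 66°S:
f = 2Ω sin φ = 2 × 7.29×10⁻⁵ × sin 66° = 1.33×10⁻⁴ s⁻¹
Height gradient: |∂Z/∂n| = 60 m / 108000 m = 5.56×10⁻⁴
On a pressure surface, geostrophic balance gives V_g = (g/f)|∂Z/∂n|:
V_g = 9.81 × 5.56×10⁻⁴ / 1.33×10⁻⁴ = 40.9 m/s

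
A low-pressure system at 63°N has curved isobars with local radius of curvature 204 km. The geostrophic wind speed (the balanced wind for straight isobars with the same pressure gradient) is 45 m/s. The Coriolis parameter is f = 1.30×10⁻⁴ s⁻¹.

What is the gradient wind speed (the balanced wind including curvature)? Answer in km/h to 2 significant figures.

85 km/h

Around a low, centrifugal force acts outward with Coriolis, so pressure-gradient force balances both:
(1/ρ)|∂P/∂n| = fV + V²/R  →  V² + fR·V − fR·V_g = 0
With fR = 1.30×10⁻⁴ × 204×10³ m = 26.5 m/s:
V = [−fR + √((fR)² + 4 fR V_g)]/2 = [−26.5 + √(26.5² + 4×26.5×45)]/2 = 23.7 m/s
Subgeostrophic (V < V_g = 45 m/s), as expected around a low.
Converting: 23.7 m/s × 3.6 = 85 km/h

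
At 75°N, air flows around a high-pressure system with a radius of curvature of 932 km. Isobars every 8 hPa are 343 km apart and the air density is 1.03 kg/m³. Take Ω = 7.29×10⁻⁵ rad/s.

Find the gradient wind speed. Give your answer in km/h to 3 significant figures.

Coriolis parameter at 75°N:
f = 2Ω sin φ = 2 × 7.29×10⁻⁵ × sin 75° = 1.41×10⁻⁴ s⁻¹
Pressure gradient: |∂P/∂n| = 800 Pa / 343000 m = 2.33×10⁻³ Pa/m
Geostrophic speed: V_g = |∂P/∂n|/(fρ) = 2.33×10⁻³/(1.41×10⁻⁴ × 1.03) = 16.1 m/s
Around a high, pressure-gradient force acts outward with centrifugal, so Coriolis balances both:
fV = (1/ρ)|∂P/∂n| + V²/R  →  V² − fR·V + fR·V_g = 0
With fR = 1.41×10⁻⁴ × 932×10³ m = 131 m/s:
V = [fR − √((fR)² − 4 fR V_g)]/2 = [131 − √(131² − 4×131×16.1)]/2 = 18.8 m/s
Supergeostrophic (V > V_g = 16.1 m/s), as expected around a high.
Converting: 18.8 m/s × 3.6 = 67.5 km/h

67.5 km/h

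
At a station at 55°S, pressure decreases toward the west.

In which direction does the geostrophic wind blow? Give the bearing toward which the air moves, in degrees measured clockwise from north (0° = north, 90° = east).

The pressure-gradient force points toward the west (bearing 270°).
Geostrophic balance: in the Southern Hemisphere the Coriolis force deflects motion to the left, so the geostrophic wind blows 90° to the left of the pressure-gradient force (low pressure on the right).
Rotating 270° by 90° counterclockwise gives 180° — the wind blows toward the south.

180°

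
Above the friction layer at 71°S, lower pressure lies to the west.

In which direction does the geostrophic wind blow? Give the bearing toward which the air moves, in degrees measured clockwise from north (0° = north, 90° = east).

The pressure-gradient force points toward the west (bearing 270°).
Geostrophic balance: in the Southern Hemisphere the Coriolis force deflects motion to the left, so the geostrophic wind blows 90° to the left of the pressure-gradient force (low pressure on the right).
Rotating 270° by 90° counterclockwise gives 180° — the wind blows toward the south.

180°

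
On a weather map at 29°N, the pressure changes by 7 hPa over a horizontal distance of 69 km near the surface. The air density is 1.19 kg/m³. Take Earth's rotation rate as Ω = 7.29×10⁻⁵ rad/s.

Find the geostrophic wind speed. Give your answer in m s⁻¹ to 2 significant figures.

Coriolis parameter at 29°N:
f = 2Ω sin φ = 2 × 7.29×10⁻⁵ × sin 29° = 7.07×10⁻⁵ s⁻¹
Pressure gradient: |∂P/∂n| = 700 Pa / 69000 m = 1.01×10⁻² Pa/m
Geostrophic balance (pressure-gradient force = Coriolis force):
V_g = (1/(fρ)) |∂P/∂n| = 1.01×10⁻² / (7.07×10⁻⁵ × 1.19) = 121 m/s

120 m s⁻¹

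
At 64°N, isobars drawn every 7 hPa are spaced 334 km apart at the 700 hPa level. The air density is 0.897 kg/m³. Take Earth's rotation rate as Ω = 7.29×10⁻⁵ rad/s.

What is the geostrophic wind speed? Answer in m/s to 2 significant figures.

Coriolis parameter at 64°N:
f = 2Ω sin φ = 2 × 7.29×10⁻⁵ × sin 64° = 1.31×10⁻⁴ s⁻¹
Pressure gradient: |∂P/∂n| = 700 Pa / 334000 m = 2.10×10⁻³ Pa/m
Geostrophic balance (pressure-gradient force = Coriolis force):
V_g = (1/(fρ)) |∂P/∂n| = 2.10×10⁻³ / (1.31×10⁻⁴ × 0.897) = 17.8 m/s

18 m/s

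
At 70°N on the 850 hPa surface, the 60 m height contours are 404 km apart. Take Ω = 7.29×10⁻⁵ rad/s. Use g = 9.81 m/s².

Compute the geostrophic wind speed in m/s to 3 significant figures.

10.6 m/s

Coriolis parameter at 70°N:
f = 2Ω sin φ = 2 × 7.29×10⁻⁵ × sin 70° = 1.37×10⁻⁴ s⁻¹
Height gradient: |∂Z/∂n| = 60 m / 404000 m = 1.49×10⁻⁴
On a pressure surface, geostrophic balance gives V_g = (g/f)|∂Z/∂n|:
V_g = 9.81 × 1.49×10⁻⁴ / 1.37×10⁻⁴ = 10.6 m/s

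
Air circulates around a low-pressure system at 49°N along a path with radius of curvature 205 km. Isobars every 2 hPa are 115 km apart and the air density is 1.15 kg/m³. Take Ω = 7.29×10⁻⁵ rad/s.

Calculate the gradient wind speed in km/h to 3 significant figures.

34.7 km/h

Coriolis parameter at 49°N:
f = 2Ω sin φ = 2 × 7.29×10⁻⁵ × sin 49° = 1.10×10⁻⁴ s⁻¹
Pressure gradient: |∂P/∂n| = 200 Pa / 115000 m = 1.74×10⁻³ Pa/m
Geostrophic speed: V_g = |∂P/∂n|/(fρ) = 1.74×10⁻³/(1.10×10⁻⁴ × 1.15) = 13.7 m/s
Around a low, centrifugal force acts outward with Coriolis, so pressure-gradient force balances both:
(1/ρ)|∂P/∂n| = fV + V²/R  →  V² + fR·V − fR·V_g = 0
With fR = 1.10×10⁻⁴ × 205×10³ m = 22.6 m/s:
V = [−fR + √((fR)² + 4 fR V_g)]/2 = [−22.6 + √(22.6² + 4×22.6×13.7)]/2 = 9.63 m/s
Subgeostrophic (V < V_g = 13.7 m/s), as expected around a low.
Converting: 9.63 m/s × 3.6 = 34.7 km/h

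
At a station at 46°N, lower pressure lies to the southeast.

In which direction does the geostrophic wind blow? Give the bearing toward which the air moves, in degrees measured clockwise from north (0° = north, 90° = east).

225°

The pressure-gradient force points toward the southeast (bearing 135°).
Geostrophic balance: in the Northern Hemisphere the Coriolis force deflects motion to the right, so the geostrophic wind blows 90° to the right of the pressure-gradient force (low pressure on the left).
Rotating 135° by 90° clockwise gives 225° — the wind blows toward the southwest.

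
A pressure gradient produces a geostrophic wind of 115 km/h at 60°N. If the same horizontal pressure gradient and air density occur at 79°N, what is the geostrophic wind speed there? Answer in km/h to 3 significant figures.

101 km/h

With the same pressure gradient and density, V_g ∝ 1/f ∝ 1/sin φ.
V₂ = V₁ · sin φ₁ / sin φ₂ = 115 × sin 60° / sin 79°
V₂ = 115 × 0.8660/0.9816 = 101 km/h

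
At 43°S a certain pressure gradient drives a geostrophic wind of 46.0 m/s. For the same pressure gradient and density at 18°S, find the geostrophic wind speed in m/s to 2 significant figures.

With the same pressure gradient and density, V_g ∝ 1/f ∝ 1/sin φ.
V₂ = V₁ · sin φ₁ / sin φ₂ = 46.0 × sin 43° / sin 18°
V₂ = 46.0 × 0.6820/0.3090 = 100 m/s

100 m/s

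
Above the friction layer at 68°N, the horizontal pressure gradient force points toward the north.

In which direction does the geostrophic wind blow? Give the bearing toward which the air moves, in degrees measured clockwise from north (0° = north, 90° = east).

090°

The pressure-gradient force points toward the north (bearing 000°).
Geostrophic balance: in the Northern Hemisphere the Coriolis force deflects motion to the right, so the geostrophic wind blows 90° to the right of the pressure-gradient force (low pressure on the left).
Rotating 000° by 90° clockwise gives 090° — the wind blows toward the east.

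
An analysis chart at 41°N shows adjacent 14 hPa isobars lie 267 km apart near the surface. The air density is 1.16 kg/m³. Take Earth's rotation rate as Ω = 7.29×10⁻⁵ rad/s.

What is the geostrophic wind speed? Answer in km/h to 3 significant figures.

170 km/h

Coriolis parameter at 41°N:
f = 2Ω sin φ = 2 × 7.29×10⁻⁵ × sin 41° = 9.57×10⁻⁵ s⁻¹
Pressure gradient: |∂P/∂n| = 1400 Pa / 267000 m = 5.24×10⁻³ Pa/m
Geostrophic balance (pressure-gradient force = Coriolis force):
V_g = (1/(fρ)) |∂P/∂n| = 5.24×10⁻³ / (9.57×10⁻⁵ × 1.16) = 47.3 m/s
Converting: 47.3 m/s × 3.6 = 170 km/h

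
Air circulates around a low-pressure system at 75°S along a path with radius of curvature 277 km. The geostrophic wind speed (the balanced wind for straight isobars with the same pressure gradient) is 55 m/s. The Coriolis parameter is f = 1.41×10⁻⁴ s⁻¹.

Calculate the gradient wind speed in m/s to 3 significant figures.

Around a low, centrifugal force acts outward with Coriolis, so pressure-gradient force balances both:
(1/ρ)|∂P/∂n| = fV + V²/R  →  V² + fR·V − fR·V_g = 0
With fR = 1.41×10⁻⁴ × 277×10³ m = 39.1 m/s:
V = [−fR + √((fR)² + 4 fR V_g)]/2 = [−39.1 + √(39.1² + 4×39.1×55)]/2 = 30.8 m/s
Subgeostrophic (V < V_g = 55 m/s), as expected around a low.

30.8 m/s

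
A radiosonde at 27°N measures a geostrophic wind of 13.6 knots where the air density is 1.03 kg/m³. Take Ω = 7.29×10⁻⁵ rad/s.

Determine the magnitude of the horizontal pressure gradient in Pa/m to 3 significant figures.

Coriolis parameter at 27°N:
f = 2Ω sin φ = 2 × 7.29×10⁻⁵ × sin 27° = 6.62×10⁻⁵ s⁻¹
Wind speed in SI: 13.6 knots = 7.00 m/s
Geostrophic balance rearranged: |∂P/∂n| = f ρ V_g
|∂P/∂n| = 6.62×10⁻⁵ × 1.03 × 7.00 = 4.77×10⁻⁴ Pa/m

4.77×10⁻⁴ Pa/m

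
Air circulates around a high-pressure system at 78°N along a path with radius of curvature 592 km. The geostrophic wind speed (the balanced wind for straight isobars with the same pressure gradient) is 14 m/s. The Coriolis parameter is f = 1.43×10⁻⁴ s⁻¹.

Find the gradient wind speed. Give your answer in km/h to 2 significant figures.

64 km/h

Around a high, pressure-gradient force acts outward with centrifugal, so Coriolis balances both:
fV = (1/ρ)|∂P/∂n| + V²/R  →  V² − fR·V + fR·V_g = 0
With fR = 1.43×10⁻⁴ × 592×10³ m = 84.7 m/s:
V = [fR − √((fR)² − 4 fR V_g)]/2 = [84.7 − √(84.7² − 4×84.7×14)]/2 = 17.7 m/s
Supergeostrophic (V > V_g = 14 m/s), as expected around a high.
Converting: 17.7 m/s × 3.6 = 64 km/h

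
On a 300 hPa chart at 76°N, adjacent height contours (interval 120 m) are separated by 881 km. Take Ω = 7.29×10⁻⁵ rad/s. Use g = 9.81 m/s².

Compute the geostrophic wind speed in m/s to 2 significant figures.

9.4 m/s

Coriolis parameter at 76°N:
f = 2Ω sin φ = 2 × 7.29×10⁻⁵ × sin 76° = 1.41×10⁻⁴ s⁻¹
Height gradient: |∂Z/∂n| = 120 m / 881000 m = 1.36×10⁻⁴
On a pressure surface, geostrophic balance gives V_g = (g/f)|∂Z/∂n|:
V_g = 9.81 × 1.36×10⁻⁴ / 1.41×10⁻⁴ = 9.45 m/s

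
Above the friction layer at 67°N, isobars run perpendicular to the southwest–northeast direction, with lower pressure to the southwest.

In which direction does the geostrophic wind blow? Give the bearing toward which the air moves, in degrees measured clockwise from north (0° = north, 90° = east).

The pressure-gradient force points toward the southwest (bearing 225°).
Geostrophic balance: in the Northern Hemisphere the Coriolis force deflects motion to the right, so the geostrophic wind blows 90° to the right of the pressure-gradient force (low pressure on the left).
Rotating 225° by 90° clockwise gives 315° — the wind blows toward the northwest.

315°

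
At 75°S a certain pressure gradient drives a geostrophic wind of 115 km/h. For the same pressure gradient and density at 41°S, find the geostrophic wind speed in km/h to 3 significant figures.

169 km/h

With the same pressure gradient and density, V_g ∝ 1/f ∝ 1/sin φ.
V₂ = V₁ · sin φ₁ / sin φ₂ = 115 × sin 75° / sin 41°
V₂ = 115 × 0.9659/0.6561 = 169 km/h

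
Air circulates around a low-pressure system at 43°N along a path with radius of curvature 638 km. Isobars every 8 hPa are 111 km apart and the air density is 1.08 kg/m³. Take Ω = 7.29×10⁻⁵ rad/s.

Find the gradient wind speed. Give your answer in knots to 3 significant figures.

Coriolis parameter at 43°N:
f = 2Ω sin φ = 2 × 7.29×10⁻⁵ × sin 43° = 9.94×10⁻⁵ s⁻¹
Pressure gradient: |∂P/∂n| = 800 Pa / 111000 m = 7.21×10⁻³ Pa/m
Geostrophic speed: V_g = |∂P/∂n|/(fρ) = 7.21×10⁻³/(9.94×10⁻⁵ × 1.08) = 67.1 m/s
Around a low, centrifugal force acts outward with Coriolis, so pressure-gradient force balances both:
(1/ρ)|∂P/∂n| = fV + V²/R  →  V² + fR·V − fR·V_g = 0
With fR = 9.94×10⁻⁵ × 638×10³ m = 63.4 m/s:
V = [−fR + √((fR)² + 4 fR V_g)]/2 = [−63.4 + √(63.4² + 4×63.4×67.1)]/2 = 40.8 m/s
Subgeostrophic (V < V_g = 67.1 m/s), as expected around a low.
Converting: 40.8 m/s × 1.944 = 79.4 knots

79.4 knots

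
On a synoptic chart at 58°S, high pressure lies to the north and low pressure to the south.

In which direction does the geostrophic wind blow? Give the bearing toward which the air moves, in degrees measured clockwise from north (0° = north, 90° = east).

090°

The pressure-gradient force points toward the south (bearing 180°).
Geostrophic balance: in the Southern Hemisphere the Coriolis force deflects motion to the left, so the geostrophic wind blows 90° to the left of the pressure-gradient force (low pressure on the right).
Rotating 180° by 90° counterclockwise gives 090° — the wind blows toward the east.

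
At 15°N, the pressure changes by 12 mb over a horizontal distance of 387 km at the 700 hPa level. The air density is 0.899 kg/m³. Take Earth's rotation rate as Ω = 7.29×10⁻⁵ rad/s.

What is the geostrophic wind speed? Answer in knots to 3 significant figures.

178 knots

Coriolis parameter at 15°N:
f = 2Ω sin φ = 2 × 7.29×10⁻⁵ × sin 15° = 3.77×10⁻⁵ s⁻¹
Pressure gradient: |∂P/∂n| = 1200 Pa / 387000 m = 3.10×10⁻³ Pa/m
Geostrophic balance (pressure-gradient force = Coriolis force):
V_g = (1/(fρ)) |∂P/∂n| = 3.10×10⁻³ / (3.77×10⁻⁵ × 0.899) = 91.4 m/s
Converting: 91.4 m/s × 1.944 = 178 knots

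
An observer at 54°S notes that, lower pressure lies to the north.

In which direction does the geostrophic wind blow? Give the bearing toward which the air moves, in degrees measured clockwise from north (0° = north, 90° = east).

270°

The pressure-gradient force points toward the north (bearing 000°).
Geostrophic balance: in the Southern Hemisphere the Coriolis force deflects motion to the left, so the geostrophic wind blows 90° to the left of the pressure-gradient force (low pressure on the right).
Rotating 000° by 90° counterclockwise gives 270° — the wind blows toward the west.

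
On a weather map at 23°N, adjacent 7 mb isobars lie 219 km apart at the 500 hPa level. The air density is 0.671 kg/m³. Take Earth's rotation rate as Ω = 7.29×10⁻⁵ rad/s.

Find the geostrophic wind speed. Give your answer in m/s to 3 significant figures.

Coriolis parameter at 23°N:
f = 2Ω sin φ = 2 × 7.29×10⁻⁵ × sin 23° = 5.70×10⁻⁵ s⁻¹
Pressure gradient: |∂P/∂n| = 700 Pa / 219000 m = 3.20×10⁻³ Pa/m
Geostrophic balance (pressure-gradient force = Coriolis force):
V_g = (1/(fρ)) |∂P/∂n| = 3.20×10⁻³ / (5.70×10⁻⁵ × 0.671) = 83.6 m/s

83.6 m/s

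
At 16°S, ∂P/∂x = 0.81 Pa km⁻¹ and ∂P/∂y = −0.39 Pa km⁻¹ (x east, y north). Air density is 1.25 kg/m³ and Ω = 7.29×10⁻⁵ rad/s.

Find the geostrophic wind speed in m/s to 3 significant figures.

17.9 m/s

Coriolis parameter at 16°S:
f = 2Ω sin φ = 2 × 7.29×10⁻⁵ × sin 16° = 4.02×10⁻⁵ s⁻¹
In the Southern Hemisphere f is negative: f = −4.02×10⁻⁵ s⁻¹.
Component geostrophic relations (x east, y north):
u_g = −(1/(fρ)) ∂P/∂y,  v_g = (1/(fρ)) ∂P/∂x
u_g = −(−0.39×10⁻³)/(−4.02×10⁻⁵ × 1.25) = −7.76 m/s;  v_g = (0.81×10⁻³)/(−4.02×10⁻⁵ × 1.25) = −16.1 m/s
|V_g| = √(u_g² + v_g²) = 17.9 m/s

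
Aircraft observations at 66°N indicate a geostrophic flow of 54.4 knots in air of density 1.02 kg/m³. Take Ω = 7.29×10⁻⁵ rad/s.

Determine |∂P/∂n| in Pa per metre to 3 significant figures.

3.80×10⁻³ Pa/m

Coriolis parameter at 66°N:
f = 2Ω sin φ = 2 × 7.29×10⁻⁵ × sin 66° = 1.33×10⁻⁴ s⁻¹
Wind speed in SI: 54.4 knots = 28.0 m/s
Geostrophic balance rearranged: |∂P/∂n| = f ρ V_g
|∂P/∂n| = 1.33×10⁻⁴ × 1.02 × 28.0 = 3.80×10⁻³ Pa/m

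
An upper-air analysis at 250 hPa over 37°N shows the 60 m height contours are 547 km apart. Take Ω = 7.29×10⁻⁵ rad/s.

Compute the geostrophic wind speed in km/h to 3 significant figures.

Coriolis parameter at 37°N:
f = 2Ω sin φ = 2 × 7.29×10⁻⁵ × sin 37° = 8.77×10⁻⁵ s⁻¹
Height gradient: |∂Z/∂n| = 60 m / 547000 m = 1.10×10⁻⁴
On a pressure surface, geostrophic balance gives V_g = (g/f)|∂Z/∂n|:
V_g = 9.81 × 1.10×10⁻⁴ / 8.77×10⁻⁵ = 12.3 m/s
Converting: 12.3 m/s × 3.6 = 44.1 km/h

44.1 km/h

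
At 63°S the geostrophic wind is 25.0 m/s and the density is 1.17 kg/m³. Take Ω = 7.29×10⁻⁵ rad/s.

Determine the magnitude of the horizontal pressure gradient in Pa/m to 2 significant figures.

Coriolis parameter at 63°S:
f = 2Ω sin φ = 2 × 7.29×10⁻⁵ × sin 63° = 1.30×10⁻⁴ s⁻¹
Geostrophic balance rearranged: |∂P/∂n| = f ρ V_g
|∂P/∂n| = 1.30×10⁻⁴ × 1.17 × 25.0 = 3.80×10⁻³ Pa/m

3.8×10⁻³ Pa/m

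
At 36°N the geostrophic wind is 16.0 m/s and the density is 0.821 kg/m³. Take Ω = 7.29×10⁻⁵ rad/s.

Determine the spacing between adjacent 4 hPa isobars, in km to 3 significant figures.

Coriolis parameter at 36°N:
f = 2Ω sin φ = 2 × 7.29×10⁻⁵ × sin 36° = 8.57×10⁻⁵ s⁻¹
Geostrophic balance rearranged: |∂P/∂n| = f ρ V_g
|∂P/∂n| = 8.57×10⁻⁵ × 0.821 × 16.0 = 1.13×10⁻³ Pa/m
Isobar spacing: Δn = ΔP/|∂P/∂n| = 400 Pa / 1.13×10⁻³ Pa/m = 355321 m ≈ 355 km

355 km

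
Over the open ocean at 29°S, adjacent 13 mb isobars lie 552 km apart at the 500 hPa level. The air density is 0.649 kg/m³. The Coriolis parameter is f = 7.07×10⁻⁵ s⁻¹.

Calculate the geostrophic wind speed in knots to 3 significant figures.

Pressure gradient: |∂P/∂n| = 1300 Pa / 552000 m = 2.36×10⁻³ Pa/m
Geostrophic balance (pressure-gradient force = Coriolis force):
V_g = (1/(fρ)) |∂P/∂n| = 2.36×10⁻³ / (7.07×10⁻⁵ × 0.649) = 51.3 m/s
Converting: 51.3 m/s × 1.944 = 99.8 knots

99.8 knots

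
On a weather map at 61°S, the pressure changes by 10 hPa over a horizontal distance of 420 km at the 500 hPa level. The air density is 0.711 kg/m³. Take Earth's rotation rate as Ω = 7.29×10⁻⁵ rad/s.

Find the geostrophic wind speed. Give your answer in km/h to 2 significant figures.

95 km/h

Coriolis parameter at 61°S:
f = 2Ω sin φ = 2 × 7.29×10⁻⁵ × sin 61° = 1.28×10⁻⁴ s⁻¹
Pressure gradient: |∂P/∂n| = 1000 Pa / 420000 m = 2.38×10⁻³ Pa/m
Geostrophic balance (pressure-gradient force = Coriolis force):
V_g = (1/(fρ)) |∂P/∂n| = 2.38×10⁻³ / (1.28×10⁻⁴ × 0.711) = 26.3 m/s
Converting: 26.3 m/s × 3.6 = 95 km/h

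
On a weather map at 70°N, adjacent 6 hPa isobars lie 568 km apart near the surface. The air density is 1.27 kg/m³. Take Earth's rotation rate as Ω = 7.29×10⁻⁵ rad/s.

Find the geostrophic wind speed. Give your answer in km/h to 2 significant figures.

Coriolis parameter at 70°N:
f = 2Ω sin φ = 2 × 7.29×10⁻⁵ × sin 70° = 1.37×10⁻⁴ s⁻¹
Pressure gradient: |∂P/∂n| = 600 Pa / 568000 m = 1.06×10⁻³ Pa/m
Geostrophic balance (pressure-gradient force = Coriolis force):
V_g = (1/(fρ)) |∂P/∂n| = 1.06×10⁻³ / (1.37×10⁻⁴ × 1.27) = 6.07 m/s
Converting: 6.07 m/s × 3.6 = 22 km/h

22 km/h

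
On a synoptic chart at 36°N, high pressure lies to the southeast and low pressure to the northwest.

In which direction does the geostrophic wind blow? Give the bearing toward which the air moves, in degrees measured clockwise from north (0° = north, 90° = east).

The pressure-gradient force points toward the northwest (bearing 315°).
Geostrophic balance: in the Northern Hemisphere the Coriolis force deflects motion to the right, so the geostrophic wind blows 90° to the right of the pressure-gradient force (low pressure on the left).
Rotating 315° by 90° clockwise gives 045° — the wind blows toward the northeast.

045°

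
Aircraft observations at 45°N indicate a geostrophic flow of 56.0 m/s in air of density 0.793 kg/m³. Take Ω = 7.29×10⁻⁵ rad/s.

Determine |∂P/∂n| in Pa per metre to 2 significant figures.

Coriolis parameter at 45°N:
f = 2Ω sin φ = 2 × 7.29×10⁻⁵ × sin 45° = 1.03×10⁻⁴ s⁻¹
Geostrophic balance rearranged: |∂P/∂n| = f ρ V_g
|∂P/∂n| = 1.03×10⁻⁴ × 0.793 × 56.0 = 4.58×10⁻³ Pa/m

4.6×10⁻³ Pa/m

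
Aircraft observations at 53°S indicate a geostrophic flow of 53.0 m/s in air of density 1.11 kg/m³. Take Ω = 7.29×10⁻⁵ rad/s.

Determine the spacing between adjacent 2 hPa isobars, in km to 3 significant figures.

29.2 km

Coriolis parameter at 53°S:
f = 2Ω sin φ = 2 × 7.29×10⁻⁵ × sin 53° = 1.16×10⁻⁴ s⁻¹
Geostrophic balance rearranged: |∂P/∂n| = f ρ V_g
|∂P/∂n| = 1.16×10⁻⁴ × 1.11 × 53.0 = 6.85×10⁻³ Pa/m
Isobar spacing: Δn = ΔP/|∂P/∂n| = 200 Pa / 6.85×10⁻³ Pa/m = 29196 m ≈ 29.2 km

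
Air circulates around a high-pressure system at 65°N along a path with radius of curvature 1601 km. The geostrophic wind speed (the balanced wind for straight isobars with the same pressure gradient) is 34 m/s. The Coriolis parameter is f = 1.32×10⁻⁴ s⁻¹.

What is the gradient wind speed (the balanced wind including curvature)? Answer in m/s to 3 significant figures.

42.6 m/s

Around a high, pressure-gradient force acts outward with centrifugal, so Coriolis balances both:
fV = (1/ρ)|∂P/∂n| + V²/R  →  V² − fR·V + fR·V_g = 0
With fR = 1.32×10⁻⁴ × 1601×10³ m = 211 m/s:
V = [fR − √((fR)² − 4 fR V_g)]/2 = [211 − √(211² − 4×211×34)]/2 = 42.6 m/s
Supergeostrophic (V > V_g = 34 m/s), as expected around a high.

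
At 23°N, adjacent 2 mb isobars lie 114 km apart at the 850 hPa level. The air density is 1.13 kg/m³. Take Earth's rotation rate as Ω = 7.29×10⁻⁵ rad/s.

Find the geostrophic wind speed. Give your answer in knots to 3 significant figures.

Coriolis parameter at 23°N:
f = 2Ω sin φ = 2 × 7.29×10⁻⁵ × sin 23° = 5.70×10⁻⁵ s⁻¹
Pressure gradient: |∂P/∂n| = 200 Pa / 114000 m = 1.75×10⁻³ Pa/m
Geostrophic balance (pressure-gradient force = Coriolis force):
V_g = (1/(fρ)) |∂P/∂n| = 1.75×10⁻³ / (5.70×10⁻⁵ × 1.13) = 27.3 m/s
Converting: 27.3 m/s × 1.944 = 53.0 knots

53.0 knots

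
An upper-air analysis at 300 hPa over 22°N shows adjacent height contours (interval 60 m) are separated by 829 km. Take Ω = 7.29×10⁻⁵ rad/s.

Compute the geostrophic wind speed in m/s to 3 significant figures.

Coriolis parameter at 22°N:
f = 2Ω sin φ = 2 × 7.29×10⁻⁵ × sin 22° = 5.46×10⁻⁵ s⁻¹
Height gradient: |∂Z/∂n| = 60 m / 829000 m = 7.24×10⁻⁵
On a pressure surface, geostrophic balance gives V_g = (g/f)|∂Z/∂n|:
V_g = 9.81 × 7.24×10⁻⁵ / 5.46×10⁻⁵ = 13.0 m/s

13.0 m/s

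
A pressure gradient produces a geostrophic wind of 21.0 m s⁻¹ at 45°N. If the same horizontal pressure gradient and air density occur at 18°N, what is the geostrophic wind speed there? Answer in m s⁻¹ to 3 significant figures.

With the same pressure gradient and density, V_g ∝ 1/f ∝ 1/sin φ.
V₂ = V₁ · sin φ₁ / sin φ₂ = 21.0 × sin 45° / sin 18°
V₂ = 21.0 × 0.7071/0.3090 = 48.1 m s⁻¹

48.1 m s⁻¹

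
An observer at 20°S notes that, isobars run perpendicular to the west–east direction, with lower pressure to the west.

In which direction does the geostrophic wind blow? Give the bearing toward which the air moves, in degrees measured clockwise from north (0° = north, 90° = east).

The pressure-gradient force points toward the west (bearing 270°).
Geostrophic balance: in the Southern Hemisphere the Coriolis force deflects motion to the left, so the geostrophic wind blows 90° to the left of the pressure-gradient force (low pressure on the right).
Rotating 270° by 90° counterclockwise gives 180° — the wind blows toward the south.

180°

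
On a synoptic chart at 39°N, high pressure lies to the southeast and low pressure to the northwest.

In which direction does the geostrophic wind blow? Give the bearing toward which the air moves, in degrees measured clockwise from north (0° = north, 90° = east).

045°

The pressure-gradient force points toward the northwest (bearing 315°).
Geostrophic balance: in the Northern Hemisphere the Coriolis force deflects motion to the right, so the geostrophic wind blows 90° to the right of the pressure-gradient force (low pressure on the left).
Rotating 315° by 90° clockwise gives 045° — the wind blows toward the northeast.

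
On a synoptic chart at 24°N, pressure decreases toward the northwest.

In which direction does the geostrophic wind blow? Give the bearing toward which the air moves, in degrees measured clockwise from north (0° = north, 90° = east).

The pressure-gradient force points toward the northwest (bearing 315°).
Geostrophic balance: in the Northern Hemisphere the Coriolis force deflects motion to the right, so the geostrophic wind blows 90° to the right of the pressure-gradient force (low pressure on the left).
Rotating 315° by 90° clockwise gives 045° — the wind blows toward the northeast.

045°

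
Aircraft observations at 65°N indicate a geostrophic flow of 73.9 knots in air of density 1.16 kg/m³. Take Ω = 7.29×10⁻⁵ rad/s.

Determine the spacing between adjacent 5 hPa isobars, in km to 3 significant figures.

85.8 km

Coriolis parameter at 65°N:
f = 2Ω sin φ = 2 × 7.29×10⁻⁵ × sin 65° = 1.32×10⁻⁴ s⁻¹
Wind speed in SI: 73.9 knots = 38.0 m/s
Geostrophic balance rearranged: |∂P/∂n| = f ρ V_g
|∂P/∂n| = 1.32×10⁻⁴ × 1.16 × 38.0 = 5.83×10⁻³ Pa/m
Isobar spacing: Δn = ΔP/|∂P/∂n| = 500 Pa / 5.83×10⁻³ Pa/m = 85802 m ≈ 85.8 km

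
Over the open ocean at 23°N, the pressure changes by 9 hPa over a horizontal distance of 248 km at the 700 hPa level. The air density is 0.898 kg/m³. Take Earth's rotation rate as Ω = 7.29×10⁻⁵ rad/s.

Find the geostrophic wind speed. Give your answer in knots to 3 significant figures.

Coriolis parameter at 23°N:
f = 2Ω sin φ = 2 × 7.29×10⁻⁵ × sin 23° = 5.70×10⁻⁵ s⁻¹
Pressure gradient: |∂P/∂n| = 900 Pa / 248000 m = 3.63×10⁻³ Pa/m
Geostrophic balance (pressure-gradient force = Coriolis force):
V_g = (1/(fρ)) |∂P/∂n| = 3.63×10⁻³ / (5.70×10⁻⁵ × 0.898) = 70.9 m/s
Converting: 70.9 m/s × 1.944 = 138 knots

138 knots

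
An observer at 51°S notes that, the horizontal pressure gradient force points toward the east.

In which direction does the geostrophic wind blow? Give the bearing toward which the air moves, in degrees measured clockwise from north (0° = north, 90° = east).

000°

The pressure-gradient force points toward the east (bearing 090°).
Geostrophic balance: in the Southern Hemisphere the Coriolis force deflects motion to the left, so the geostrophic wind blows 90° to the left of the pressure-gradient force (low pressure on the right).
Rotating 090° by 90° counterclockwise gives 000° — the wind blows toward the north.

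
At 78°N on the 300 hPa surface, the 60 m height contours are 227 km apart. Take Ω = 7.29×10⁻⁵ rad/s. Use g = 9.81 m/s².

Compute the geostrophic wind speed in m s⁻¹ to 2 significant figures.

Coriolis parameter at 78°N:
f = 2Ω sin φ = 2 × 7.29×10⁻⁵ × sin 78° = 1.43×10⁻⁴ s⁻¹
Height gradient: |∂Z/∂n| = 60 m / 227000 m = 2.64×10⁻⁴
On a pressure surface, geostrophic balance gives V_g = (g/f)|∂Z/∂n|:
V_g = 9.81 × 2.64×10⁻⁴ / 1.43×10⁻⁴ = 18.2 m/s

18 m s⁻¹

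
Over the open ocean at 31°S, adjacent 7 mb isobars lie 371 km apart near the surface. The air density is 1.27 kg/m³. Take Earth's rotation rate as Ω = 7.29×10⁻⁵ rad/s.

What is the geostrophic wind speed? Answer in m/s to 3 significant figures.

Coriolis parameter at 31°S:
f = 2Ω sin φ = 2 × 7.29×10⁻⁵ × sin 31° = 7.51×10⁻⁵ s⁻¹
Pressure gradient: |∂P/∂n| = 700 Pa / 371000 m = 1.89×10⁻³ Pa/m
Geostrophic balance (pressure-gradient force = Coriolis force):
V_g = (1/(fρ)) |∂P/∂n| = 1.89×10⁻³ / (7.51×10⁻⁵ × 1.27) = 19.8 m/s

19.8 m/s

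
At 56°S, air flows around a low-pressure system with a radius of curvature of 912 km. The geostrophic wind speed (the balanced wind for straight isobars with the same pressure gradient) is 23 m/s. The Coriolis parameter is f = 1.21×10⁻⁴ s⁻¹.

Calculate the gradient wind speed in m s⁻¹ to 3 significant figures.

19.5 m s⁻¹

Around a low, centrifugal force acts outward with Coriolis, so pressure-gradient force balances both:
(1/ρ)|∂P/∂n| = fV + V²/R  →  V² + fR·V − fR·V_g = 0
With fR = 1.21×10⁻⁴ × 912×10³ m = 110 m/s:
V = [−fR + √((fR)² + 4 fR V_g)]/2 = [−110 + √(110² + 4×110×23)]/2 = 19.5 m/s
Subgeostrophic (V < V_g = 23 m/s), as expected around a low.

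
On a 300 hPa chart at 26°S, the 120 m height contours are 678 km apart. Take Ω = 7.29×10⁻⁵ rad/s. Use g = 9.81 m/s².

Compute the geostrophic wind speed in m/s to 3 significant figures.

27.2 m/s

Coriolis parameter at 26°S:
f = 2Ω sin φ = 2 × 7.29×10⁻⁵ × sin 26° = 6.39×10⁻⁵ s⁻¹
Height gradient: |∂Z/∂n| = 120 m / 678000 m = 1.77×10⁻⁴
On a pressure surface, geostrophic balance gives V_g = (g/f)|∂Z/∂n|:
V_g = 9.81 × 1.77×10⁻⁴ / 6.39×10⁻⁵ = 27.2 m/s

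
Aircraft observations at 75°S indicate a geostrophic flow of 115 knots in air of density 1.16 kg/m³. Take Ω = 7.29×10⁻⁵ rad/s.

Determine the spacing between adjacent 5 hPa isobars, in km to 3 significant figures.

51.7 km

Coriolis parameter at 75°S:
f = 2Ω sin φ = 2 × 7.29×10⁻⁵ × sin 75° = 1.41×10⁻⁴ s⁻¹
Wind speed in SI: 115 knots = 59.2 m/s
Geostrophic balance rearranged: |∂P/∂n| = f ρ V_g
|∂P/∂n| = 1.41×10⁻⁴ × 1.16 × 59.2 = 9.66×10⁻³ Pa/m
Isobar spacing: Δn = ΔP/|∂P/∂n| = 500 Pa / 9.66×10⁻³ Pa/m = 51734 m ≈ 51.7 km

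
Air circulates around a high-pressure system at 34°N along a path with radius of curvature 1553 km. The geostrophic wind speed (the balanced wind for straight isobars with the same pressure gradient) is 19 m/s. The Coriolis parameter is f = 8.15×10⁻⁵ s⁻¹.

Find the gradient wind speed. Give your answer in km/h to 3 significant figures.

Around a high, pressure-gradient force acts outward with centrifugal, so Coriolis balances both:
fV = (1/ρ)|∂P/∂n| + V²/R  →  V² − fR·V + fR·V_g = 0
With fR = 8.15×10⁻⁵ × 1553×10³ m = 127 m/s:
V = [fR − √((fR)² − 4 fR V_g)]/2 = [127 − √(127² − 4×127×19)]/2 = 23.3 m/s
Supergeostrophic (V > V_g = 19 m/s), as expected around a high.
Converting: 23.3 m/s × 3.6 = 83.8 km/h

83.8 km/h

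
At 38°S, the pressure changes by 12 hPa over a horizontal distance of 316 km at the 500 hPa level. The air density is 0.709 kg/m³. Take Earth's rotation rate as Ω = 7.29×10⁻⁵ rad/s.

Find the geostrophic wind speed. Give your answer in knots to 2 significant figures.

120 knots

Coriolis parameter at 38°S:
f = 2Ω sin φ = 2 × 7.29×10⁻⁵ × sin 38° = 8.98×10⁻⁵ s⁻¹
Pressure gradient: |∂P/∂n| = 1200 Pa / 316000 m = 3.80×10⁻³ Pa/m
Geostrophic balance (pressure-gradient force = Coriolis force):
V_g = (1/(fρ)) |∂P/∂n| = 3.80×10⁻³ / (8.98×10⁻⁵ × 0.709) = 59.7 m/s
Converting: 59.7 m/s × 1.944 = 120 knots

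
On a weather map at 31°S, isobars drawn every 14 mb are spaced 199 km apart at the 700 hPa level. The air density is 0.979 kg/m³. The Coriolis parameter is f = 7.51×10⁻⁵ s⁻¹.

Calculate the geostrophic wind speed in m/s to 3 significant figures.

95.7 m/s

Pressure gradient: |∂P/∂n| = 1400 Pa / 199000 m = 7.04×10⁻³ Pa/m
Geostrophic balance (pressure-gradient force = Coriolis force):
V_g = (1/(fρ)) |∂P/∂n| = 7.04×10⁻³ / (7.51×10⁻⁵ × 0.979) = 95.7 m/s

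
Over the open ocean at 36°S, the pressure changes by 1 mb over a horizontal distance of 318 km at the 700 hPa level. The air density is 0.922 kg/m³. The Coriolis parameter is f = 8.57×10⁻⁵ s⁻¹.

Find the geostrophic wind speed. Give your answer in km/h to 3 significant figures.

Pressure gradient: |∂P/∂n| = 100 Pa / 318000 m = 3.14×10⁻⁴ Pa/m
Geostrophic balance (pressure-gradient force = Coriolis force):
V_g = (1/(fρ)) |∂P/∂n| = 3.14×10⁻⁴ / (8.57×10⁻⁵ × 0.922) = 3.98 m/s
Converting: 3.98 m/s × 3.6 = 14.3 km/h

14.3 km/h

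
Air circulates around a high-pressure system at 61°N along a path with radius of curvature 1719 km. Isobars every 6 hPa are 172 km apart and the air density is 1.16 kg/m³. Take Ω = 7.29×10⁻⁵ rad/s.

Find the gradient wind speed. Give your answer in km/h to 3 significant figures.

96.8 km/h

Coriolis parameter at 61°N:
f = 2Ω sin φ = 2 × 7.29×10⁻⁵ × sin 61° = 1.28×10⁻⁴ s⁻¹
Pressure gradient: |∂P/∂n| = 600 Pa / 172000 m = 3.49×10⁻³ Pa/m
Geostrophic speed: V_g = |∂P/∂n|/(fρ) = 3.49×10⁻³/(1.28×10⁻⁴ × 1.16) = 23.6 m/s
Around a high, pressure-gradient force acts outward with centrifugal, so Coriolis balances both:
fV = (1/ρ)|∂P/∂n| + V²/R  →  V² − fR·V + fR·V_g = 0
With fR = 1.28×10⁻⁴ × 1719×10³ m = 219 m/s:
V = [fR − √((fR)² − 4 fR V_g)]/2 = [219 − √(219² − 4×219×23.6)]/2 = 26.9 m/s
Supergeostrophic (V > V_g = 23.6 m/s), as expected around a high.
Converting: 26.9 m/s × 3.6 = 96.8 km/h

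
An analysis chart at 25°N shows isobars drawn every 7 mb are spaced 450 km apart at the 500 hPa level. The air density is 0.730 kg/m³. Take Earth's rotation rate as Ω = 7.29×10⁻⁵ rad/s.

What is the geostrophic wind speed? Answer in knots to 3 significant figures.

67.2 knots

Coriolis parameter at 25°N:
f = 2Ω sin φ = 2 × 7.29×10⁻⁵ × sin 25° = 6.16×10⁻⁵ s⁻¹
Pressure gradient: |∂P/∂n| = 700 Pa / 450000 m = 1.56×10⁻³ Pa/m
Geostrophic balance (pressure-gradient force = Coriolis force):
V_g = (1/(fρ)) |∂P/∂n| = 1.56×10⁻³ / (6.16×10⁻⁵ × 0.730) = 34.6 m/s
Converting: 34.6 m/s × 1.944 = 67.2 knots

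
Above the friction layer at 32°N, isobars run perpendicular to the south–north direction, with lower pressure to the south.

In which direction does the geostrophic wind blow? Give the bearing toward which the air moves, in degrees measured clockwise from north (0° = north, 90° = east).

270°

The pressure-gradient force points toward the south (bearing 180°).
Geostrophic balance: in the Northern Hemisphere the Coriolis force deflects motion to the right, so the geostrophic wind blows 90° to the right of the pressure-gradient force (low pressure on the left).
Rotating 180° by 90° clockwise gives 270° — the wind blows toward the west.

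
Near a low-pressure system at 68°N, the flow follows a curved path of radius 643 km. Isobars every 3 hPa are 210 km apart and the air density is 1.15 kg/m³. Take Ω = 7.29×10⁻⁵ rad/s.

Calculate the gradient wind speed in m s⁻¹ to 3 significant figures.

Coriolis parameter at 68°N:
f = 2Ω sin φ = 2 × 7.29×10⁻⁵ × sin 68° = 1.35×10⁻⁴ s⁻¹
Pressure gradient: |∂P/∂n| = 300 Pa / 210000 m = 1.43×10⁻³ Pa/m
Geostrophic speed: V_g = |∂P/∂n|/(fρ) = 1.43×10⁻³/(1.35×10⁻⁴ × 1.15) = 9.19 m/s
Around a low, centrifugal force acts outward with Coriolis, so pressure-gradient force balances both:
(1/ρ)|∂P/∂n| = fV + V²/R  →  V² + fR·V − fR·V_g = 0
With fR = 1.35×10⁻⁴ × 643×10³ m = 86.9 m/s:
V = [−fR + √((fR)² + 4 fR V_g)]/2 = [−86.9 + √(86.9² + 4×86.9×9.19)]/2 = 8.38 m/s
Subgeostrophic (V < V_g = 9.19 m/s), as expected around a low.

8.38 m s⁻¹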